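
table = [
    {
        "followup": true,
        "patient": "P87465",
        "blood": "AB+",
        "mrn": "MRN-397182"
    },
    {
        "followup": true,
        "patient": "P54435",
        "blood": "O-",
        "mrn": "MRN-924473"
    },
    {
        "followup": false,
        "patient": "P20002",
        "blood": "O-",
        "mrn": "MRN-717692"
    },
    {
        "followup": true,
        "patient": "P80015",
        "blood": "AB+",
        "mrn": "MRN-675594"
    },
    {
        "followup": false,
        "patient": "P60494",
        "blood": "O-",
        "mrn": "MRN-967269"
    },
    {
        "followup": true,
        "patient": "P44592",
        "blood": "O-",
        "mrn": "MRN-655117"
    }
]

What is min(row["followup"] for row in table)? False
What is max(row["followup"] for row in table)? True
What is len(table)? 6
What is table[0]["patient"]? "P87465"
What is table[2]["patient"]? "P20002"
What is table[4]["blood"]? "O-"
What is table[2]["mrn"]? "MRN-717692"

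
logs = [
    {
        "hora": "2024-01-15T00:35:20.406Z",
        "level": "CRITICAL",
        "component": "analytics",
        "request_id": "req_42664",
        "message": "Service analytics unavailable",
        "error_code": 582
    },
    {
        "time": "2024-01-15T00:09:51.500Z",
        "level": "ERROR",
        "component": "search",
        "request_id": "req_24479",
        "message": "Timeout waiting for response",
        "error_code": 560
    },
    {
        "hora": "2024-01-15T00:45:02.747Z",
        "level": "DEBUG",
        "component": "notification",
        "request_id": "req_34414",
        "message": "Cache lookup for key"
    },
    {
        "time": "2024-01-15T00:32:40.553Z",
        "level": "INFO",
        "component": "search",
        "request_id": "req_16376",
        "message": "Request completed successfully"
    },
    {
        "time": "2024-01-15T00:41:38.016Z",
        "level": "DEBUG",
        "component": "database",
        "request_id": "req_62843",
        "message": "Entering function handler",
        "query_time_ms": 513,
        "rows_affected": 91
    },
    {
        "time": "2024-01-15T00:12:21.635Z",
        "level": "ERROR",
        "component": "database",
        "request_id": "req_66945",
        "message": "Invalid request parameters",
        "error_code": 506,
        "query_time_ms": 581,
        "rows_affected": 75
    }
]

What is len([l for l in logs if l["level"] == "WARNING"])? 0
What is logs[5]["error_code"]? 506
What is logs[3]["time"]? "2024-01-15T00:32:40.553Z"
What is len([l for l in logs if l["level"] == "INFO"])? 1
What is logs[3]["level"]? "INFO"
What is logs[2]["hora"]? "2024-01-15T00:45:02.747Z"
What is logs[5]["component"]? "database"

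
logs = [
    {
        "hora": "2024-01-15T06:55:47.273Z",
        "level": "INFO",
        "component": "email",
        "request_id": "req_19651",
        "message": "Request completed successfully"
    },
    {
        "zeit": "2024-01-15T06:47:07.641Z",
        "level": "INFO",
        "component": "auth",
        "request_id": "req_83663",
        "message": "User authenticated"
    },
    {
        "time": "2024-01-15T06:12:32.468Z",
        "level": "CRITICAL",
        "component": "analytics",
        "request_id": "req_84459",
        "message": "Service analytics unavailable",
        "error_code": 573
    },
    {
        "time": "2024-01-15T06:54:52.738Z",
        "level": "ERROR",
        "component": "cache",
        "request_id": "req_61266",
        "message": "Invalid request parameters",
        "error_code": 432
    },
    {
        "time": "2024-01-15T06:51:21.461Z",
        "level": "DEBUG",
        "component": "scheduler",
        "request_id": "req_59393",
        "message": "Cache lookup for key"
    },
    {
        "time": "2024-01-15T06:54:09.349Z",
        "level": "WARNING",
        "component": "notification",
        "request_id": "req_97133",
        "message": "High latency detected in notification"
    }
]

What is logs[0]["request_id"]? "req_19651"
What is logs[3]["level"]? "ERROR"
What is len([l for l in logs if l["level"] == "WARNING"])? 1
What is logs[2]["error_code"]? 573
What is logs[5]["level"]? "WARNING"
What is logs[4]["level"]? "DEBUG"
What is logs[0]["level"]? "INFO"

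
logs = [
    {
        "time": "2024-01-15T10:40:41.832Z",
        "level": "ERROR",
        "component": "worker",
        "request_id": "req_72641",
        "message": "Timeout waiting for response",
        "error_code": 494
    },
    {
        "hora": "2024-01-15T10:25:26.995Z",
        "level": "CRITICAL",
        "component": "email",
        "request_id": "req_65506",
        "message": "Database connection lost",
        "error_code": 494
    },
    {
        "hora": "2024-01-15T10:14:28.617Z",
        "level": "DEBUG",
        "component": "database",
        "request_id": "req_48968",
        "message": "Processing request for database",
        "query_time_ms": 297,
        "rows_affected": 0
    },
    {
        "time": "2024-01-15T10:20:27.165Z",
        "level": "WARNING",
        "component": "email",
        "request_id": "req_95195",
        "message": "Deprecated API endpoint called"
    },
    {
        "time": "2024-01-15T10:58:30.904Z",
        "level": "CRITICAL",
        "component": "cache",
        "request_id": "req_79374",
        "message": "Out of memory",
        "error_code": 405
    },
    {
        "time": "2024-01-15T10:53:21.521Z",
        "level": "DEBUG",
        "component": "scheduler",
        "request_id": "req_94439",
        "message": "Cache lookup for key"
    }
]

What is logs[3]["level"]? "WARNING"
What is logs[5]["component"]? "scheduler"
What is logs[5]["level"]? "DEBUG"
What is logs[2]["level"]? "DEBUG"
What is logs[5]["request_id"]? "req_94439"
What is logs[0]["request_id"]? "req_72641"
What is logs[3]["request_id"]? "req_95195"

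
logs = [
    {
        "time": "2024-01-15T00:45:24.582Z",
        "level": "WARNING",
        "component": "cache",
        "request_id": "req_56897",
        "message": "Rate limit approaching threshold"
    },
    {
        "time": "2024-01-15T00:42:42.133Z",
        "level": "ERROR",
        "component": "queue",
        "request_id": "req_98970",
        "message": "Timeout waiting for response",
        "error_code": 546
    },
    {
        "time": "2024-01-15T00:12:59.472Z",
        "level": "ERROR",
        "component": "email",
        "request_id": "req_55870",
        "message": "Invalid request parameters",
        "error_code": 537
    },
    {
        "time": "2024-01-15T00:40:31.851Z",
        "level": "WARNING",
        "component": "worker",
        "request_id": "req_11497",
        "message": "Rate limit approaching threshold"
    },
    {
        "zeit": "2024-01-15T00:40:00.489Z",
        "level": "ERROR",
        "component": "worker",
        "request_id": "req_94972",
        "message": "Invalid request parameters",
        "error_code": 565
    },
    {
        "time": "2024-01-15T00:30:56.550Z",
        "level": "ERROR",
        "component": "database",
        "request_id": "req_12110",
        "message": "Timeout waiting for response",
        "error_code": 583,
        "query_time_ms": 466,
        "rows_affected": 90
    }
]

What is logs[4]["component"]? "worker"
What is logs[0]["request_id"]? "req_56897"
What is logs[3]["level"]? "WARNING"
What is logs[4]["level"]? "ERROR"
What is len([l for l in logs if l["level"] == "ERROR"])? 4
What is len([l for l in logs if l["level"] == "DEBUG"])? 0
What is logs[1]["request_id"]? "req_98970"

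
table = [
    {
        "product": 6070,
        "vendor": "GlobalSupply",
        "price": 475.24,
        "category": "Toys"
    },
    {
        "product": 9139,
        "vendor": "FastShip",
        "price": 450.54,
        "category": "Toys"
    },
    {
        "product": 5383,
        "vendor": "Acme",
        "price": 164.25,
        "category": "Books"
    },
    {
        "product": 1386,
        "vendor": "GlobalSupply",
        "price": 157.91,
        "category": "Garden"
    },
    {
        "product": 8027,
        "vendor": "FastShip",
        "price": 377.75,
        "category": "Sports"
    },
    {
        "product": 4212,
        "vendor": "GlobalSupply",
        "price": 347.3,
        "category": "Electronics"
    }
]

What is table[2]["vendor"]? "Acme"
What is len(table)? 6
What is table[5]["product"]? 4212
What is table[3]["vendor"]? "GlobalSupply"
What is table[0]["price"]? 475.24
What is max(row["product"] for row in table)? 9139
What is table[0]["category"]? "Toys"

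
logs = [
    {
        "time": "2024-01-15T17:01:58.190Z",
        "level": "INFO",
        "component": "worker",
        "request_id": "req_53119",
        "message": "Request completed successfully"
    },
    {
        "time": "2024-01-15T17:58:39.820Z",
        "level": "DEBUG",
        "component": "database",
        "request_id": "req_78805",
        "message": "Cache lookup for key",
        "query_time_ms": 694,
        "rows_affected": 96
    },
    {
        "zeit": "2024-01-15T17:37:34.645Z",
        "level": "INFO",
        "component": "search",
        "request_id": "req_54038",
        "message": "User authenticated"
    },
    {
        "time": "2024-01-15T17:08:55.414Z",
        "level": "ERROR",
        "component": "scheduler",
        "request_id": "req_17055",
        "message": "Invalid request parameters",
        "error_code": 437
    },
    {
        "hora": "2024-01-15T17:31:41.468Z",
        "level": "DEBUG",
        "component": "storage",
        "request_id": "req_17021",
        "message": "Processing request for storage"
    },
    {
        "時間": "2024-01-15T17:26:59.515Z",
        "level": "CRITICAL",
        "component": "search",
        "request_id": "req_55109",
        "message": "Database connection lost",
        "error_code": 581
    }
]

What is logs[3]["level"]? "ERROR"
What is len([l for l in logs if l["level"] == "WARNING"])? 0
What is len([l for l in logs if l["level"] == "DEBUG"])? 2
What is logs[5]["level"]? "CRITICAL"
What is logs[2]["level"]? "INFO"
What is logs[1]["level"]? "DEBUG"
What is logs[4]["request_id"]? "req_17021"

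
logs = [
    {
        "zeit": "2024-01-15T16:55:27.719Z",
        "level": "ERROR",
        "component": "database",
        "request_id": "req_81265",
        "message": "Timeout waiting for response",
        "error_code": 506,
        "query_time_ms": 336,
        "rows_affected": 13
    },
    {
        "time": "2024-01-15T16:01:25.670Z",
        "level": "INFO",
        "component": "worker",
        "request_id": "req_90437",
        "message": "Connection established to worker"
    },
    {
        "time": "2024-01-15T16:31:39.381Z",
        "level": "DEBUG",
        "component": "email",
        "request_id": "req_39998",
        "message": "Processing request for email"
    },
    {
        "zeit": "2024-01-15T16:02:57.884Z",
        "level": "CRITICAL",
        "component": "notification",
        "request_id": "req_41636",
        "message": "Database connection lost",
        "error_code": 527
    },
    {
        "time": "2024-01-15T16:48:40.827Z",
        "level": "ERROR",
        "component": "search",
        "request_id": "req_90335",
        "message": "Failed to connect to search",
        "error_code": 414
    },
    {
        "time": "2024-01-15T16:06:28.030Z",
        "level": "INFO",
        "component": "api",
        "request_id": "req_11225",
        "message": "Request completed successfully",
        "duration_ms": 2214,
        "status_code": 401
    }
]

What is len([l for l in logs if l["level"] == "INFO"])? 2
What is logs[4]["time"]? "2024-01-15T16:48:40.827Z"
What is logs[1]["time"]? "2024-01-15T16:01:25.670Z"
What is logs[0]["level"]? "ERROR"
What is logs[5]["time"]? "2024-01-15T16:06:28.030Z"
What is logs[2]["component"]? "email"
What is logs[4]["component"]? "search"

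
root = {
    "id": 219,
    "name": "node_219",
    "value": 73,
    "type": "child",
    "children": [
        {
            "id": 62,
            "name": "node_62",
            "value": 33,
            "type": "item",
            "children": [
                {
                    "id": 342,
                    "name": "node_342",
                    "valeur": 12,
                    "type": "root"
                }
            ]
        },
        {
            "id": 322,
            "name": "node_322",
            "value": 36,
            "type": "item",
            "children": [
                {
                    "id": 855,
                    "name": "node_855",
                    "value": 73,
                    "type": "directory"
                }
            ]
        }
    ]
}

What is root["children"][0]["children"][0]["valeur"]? 12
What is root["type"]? "child"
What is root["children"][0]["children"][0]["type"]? "root"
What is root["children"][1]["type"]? "item"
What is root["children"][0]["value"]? 33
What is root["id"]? 219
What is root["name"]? "node_219"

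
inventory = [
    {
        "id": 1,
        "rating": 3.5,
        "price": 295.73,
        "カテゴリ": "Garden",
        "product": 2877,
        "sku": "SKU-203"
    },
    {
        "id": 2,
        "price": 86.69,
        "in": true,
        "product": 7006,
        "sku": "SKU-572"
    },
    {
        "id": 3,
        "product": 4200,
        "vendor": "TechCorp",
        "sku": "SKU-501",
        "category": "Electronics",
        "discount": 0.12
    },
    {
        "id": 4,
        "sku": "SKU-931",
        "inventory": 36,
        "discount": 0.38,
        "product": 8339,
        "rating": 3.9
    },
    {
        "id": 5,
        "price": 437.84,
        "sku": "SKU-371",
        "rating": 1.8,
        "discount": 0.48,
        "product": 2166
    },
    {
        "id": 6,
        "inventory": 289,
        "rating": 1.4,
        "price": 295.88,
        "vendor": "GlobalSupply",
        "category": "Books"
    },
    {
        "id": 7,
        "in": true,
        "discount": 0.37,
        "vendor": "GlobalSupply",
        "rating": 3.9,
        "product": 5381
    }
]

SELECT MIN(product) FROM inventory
2166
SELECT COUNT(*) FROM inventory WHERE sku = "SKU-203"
1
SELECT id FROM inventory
[1, 2, 3, 4, 5, 6, 7]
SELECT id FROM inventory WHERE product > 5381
[2, 4]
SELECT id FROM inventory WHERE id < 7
[1, 2, 3, 4, 5, 6]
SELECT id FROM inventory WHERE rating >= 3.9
[4, 7]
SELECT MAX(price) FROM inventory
437.84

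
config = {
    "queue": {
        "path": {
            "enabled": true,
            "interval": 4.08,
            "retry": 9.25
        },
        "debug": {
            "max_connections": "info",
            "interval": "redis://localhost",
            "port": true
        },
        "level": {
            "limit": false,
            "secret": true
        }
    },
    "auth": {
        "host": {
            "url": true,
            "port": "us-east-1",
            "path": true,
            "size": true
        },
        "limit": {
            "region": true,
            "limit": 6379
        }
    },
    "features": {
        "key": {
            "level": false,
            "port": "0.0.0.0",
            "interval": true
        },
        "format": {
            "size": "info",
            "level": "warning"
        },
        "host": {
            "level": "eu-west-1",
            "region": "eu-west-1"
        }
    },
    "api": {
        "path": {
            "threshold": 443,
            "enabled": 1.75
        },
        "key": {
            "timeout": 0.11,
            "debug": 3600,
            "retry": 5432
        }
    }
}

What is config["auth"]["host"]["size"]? True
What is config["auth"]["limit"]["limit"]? 6379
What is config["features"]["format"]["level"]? "warning"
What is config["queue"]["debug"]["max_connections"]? "info"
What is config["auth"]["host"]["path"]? True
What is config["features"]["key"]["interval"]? True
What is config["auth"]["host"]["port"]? "us-east-1"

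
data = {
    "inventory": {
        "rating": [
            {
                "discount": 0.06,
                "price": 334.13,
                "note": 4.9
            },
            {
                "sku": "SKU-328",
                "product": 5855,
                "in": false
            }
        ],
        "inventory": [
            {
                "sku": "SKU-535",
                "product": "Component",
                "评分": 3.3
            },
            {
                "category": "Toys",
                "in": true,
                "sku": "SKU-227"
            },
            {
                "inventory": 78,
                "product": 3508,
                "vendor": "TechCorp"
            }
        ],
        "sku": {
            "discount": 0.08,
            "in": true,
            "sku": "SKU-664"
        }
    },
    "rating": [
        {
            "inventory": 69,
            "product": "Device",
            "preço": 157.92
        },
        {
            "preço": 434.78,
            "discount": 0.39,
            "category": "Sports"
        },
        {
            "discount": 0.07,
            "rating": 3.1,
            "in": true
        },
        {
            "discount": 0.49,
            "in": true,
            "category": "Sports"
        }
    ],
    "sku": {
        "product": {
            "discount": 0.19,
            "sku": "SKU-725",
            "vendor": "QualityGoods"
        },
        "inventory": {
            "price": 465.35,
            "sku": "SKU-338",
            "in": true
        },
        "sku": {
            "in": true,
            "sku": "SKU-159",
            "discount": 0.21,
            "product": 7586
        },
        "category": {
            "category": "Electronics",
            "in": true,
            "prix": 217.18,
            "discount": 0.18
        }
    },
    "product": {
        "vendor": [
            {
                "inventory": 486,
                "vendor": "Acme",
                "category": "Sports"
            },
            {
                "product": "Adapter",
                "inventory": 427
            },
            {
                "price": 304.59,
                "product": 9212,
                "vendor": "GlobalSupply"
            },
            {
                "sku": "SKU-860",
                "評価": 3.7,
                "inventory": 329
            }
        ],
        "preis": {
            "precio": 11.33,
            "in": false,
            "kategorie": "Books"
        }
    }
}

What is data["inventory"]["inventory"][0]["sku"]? "SKU-535"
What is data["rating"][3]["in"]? True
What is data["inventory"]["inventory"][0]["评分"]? 3.3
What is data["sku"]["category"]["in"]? True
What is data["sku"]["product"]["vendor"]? "QualityGoods"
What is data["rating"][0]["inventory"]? 69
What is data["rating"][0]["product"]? "Device"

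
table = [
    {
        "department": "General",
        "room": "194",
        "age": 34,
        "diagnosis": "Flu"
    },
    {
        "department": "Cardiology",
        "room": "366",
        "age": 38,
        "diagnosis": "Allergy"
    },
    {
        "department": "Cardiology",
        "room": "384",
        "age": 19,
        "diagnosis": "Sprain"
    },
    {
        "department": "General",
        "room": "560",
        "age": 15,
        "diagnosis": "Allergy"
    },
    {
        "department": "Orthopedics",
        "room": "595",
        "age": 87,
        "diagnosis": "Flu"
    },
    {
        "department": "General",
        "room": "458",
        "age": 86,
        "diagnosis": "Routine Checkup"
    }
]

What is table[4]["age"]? 87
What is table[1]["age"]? 38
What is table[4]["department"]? "Orthopedics"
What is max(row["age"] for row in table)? 87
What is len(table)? 6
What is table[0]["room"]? "194"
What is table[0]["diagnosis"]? "Flu"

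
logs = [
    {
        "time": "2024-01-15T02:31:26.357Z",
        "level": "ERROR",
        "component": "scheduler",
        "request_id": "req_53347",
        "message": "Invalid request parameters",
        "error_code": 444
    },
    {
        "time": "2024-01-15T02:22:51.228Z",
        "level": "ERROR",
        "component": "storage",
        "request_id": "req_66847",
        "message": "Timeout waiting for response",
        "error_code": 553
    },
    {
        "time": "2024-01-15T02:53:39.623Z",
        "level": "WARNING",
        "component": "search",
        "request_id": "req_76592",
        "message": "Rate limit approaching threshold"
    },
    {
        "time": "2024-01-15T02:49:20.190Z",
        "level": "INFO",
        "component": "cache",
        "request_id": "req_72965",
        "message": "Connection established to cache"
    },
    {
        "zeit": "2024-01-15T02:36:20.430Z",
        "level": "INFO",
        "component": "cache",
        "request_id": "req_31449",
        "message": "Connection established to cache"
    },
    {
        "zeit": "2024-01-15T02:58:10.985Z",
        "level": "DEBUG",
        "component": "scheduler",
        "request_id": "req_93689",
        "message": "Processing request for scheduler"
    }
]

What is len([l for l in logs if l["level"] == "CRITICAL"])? 0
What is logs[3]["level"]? "INFO"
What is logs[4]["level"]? "INFO"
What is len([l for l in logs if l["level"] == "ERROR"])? 2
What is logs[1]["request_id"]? "req_66847"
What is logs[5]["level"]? "DEBUG"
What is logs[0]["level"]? "ERROR"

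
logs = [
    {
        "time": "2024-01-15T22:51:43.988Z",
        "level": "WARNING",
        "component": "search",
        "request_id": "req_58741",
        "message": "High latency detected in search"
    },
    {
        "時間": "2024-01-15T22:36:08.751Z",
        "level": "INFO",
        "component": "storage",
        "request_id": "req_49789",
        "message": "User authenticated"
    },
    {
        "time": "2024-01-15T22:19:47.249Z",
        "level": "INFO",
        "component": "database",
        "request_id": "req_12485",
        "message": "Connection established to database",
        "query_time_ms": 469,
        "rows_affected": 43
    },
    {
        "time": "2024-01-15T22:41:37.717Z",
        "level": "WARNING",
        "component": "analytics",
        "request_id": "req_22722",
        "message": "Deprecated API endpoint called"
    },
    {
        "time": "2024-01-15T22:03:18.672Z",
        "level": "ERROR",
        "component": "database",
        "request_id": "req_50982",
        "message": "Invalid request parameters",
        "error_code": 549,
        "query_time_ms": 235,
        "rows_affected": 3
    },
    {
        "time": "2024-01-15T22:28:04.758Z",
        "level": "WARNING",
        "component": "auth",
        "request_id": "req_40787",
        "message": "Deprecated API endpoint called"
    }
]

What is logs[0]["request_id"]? "req_58741"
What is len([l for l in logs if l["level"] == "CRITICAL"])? 0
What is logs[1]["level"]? "INFO"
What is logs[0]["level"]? "WARNING"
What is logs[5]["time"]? "2024-01-15T22:28:04.758Z"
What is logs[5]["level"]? "WARNING"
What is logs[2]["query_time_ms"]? 469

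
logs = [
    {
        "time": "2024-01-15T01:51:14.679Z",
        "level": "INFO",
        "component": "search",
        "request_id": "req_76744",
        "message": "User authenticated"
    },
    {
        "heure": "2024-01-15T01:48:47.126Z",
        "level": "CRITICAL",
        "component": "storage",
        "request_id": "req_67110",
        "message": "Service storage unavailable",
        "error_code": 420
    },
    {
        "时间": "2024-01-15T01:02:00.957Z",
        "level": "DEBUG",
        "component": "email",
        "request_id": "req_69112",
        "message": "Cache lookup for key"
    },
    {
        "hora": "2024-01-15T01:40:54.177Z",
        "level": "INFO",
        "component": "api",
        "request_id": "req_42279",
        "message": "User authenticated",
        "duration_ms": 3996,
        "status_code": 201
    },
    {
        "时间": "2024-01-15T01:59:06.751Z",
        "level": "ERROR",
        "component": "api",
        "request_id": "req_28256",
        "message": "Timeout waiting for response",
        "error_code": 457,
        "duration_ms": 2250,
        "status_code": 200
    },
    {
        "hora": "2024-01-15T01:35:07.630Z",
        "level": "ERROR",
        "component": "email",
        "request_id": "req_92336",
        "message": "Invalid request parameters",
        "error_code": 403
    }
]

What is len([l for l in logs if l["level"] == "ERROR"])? 2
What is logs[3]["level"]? "INFO"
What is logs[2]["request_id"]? "req_69112"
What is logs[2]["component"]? "email"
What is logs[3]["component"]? "api"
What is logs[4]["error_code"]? 457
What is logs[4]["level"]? "ERROR"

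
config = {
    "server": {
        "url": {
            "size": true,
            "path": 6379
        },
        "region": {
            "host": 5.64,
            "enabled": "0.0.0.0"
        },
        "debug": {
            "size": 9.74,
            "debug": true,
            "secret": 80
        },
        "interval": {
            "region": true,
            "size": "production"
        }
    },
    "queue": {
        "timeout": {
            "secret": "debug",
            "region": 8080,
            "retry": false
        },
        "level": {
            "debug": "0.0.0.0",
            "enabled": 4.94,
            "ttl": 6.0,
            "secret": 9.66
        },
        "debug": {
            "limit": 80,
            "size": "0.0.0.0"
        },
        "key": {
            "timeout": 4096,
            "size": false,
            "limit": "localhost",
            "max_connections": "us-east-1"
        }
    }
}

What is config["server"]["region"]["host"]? 5.64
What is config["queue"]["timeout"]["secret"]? "debug"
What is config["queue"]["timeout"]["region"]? 8080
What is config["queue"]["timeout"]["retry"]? False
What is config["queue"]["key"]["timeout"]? 4096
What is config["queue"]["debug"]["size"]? "0.0.0.0"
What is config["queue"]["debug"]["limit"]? 80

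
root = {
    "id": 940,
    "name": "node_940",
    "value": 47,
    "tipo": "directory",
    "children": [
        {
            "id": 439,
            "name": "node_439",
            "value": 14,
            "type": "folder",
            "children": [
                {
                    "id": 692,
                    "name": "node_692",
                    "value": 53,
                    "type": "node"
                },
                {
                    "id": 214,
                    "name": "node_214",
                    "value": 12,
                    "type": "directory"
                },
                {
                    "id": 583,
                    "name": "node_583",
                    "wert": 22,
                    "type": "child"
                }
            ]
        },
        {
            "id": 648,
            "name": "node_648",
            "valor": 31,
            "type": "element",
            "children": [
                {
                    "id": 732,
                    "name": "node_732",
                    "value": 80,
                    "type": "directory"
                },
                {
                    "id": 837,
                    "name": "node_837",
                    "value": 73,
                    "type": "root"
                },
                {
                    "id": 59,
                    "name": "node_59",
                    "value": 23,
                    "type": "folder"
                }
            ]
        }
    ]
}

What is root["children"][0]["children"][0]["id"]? 692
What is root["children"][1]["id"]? 648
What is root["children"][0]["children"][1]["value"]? 12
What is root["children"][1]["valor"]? 31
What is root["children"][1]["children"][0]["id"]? 732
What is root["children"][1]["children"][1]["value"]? 73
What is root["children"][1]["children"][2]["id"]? 59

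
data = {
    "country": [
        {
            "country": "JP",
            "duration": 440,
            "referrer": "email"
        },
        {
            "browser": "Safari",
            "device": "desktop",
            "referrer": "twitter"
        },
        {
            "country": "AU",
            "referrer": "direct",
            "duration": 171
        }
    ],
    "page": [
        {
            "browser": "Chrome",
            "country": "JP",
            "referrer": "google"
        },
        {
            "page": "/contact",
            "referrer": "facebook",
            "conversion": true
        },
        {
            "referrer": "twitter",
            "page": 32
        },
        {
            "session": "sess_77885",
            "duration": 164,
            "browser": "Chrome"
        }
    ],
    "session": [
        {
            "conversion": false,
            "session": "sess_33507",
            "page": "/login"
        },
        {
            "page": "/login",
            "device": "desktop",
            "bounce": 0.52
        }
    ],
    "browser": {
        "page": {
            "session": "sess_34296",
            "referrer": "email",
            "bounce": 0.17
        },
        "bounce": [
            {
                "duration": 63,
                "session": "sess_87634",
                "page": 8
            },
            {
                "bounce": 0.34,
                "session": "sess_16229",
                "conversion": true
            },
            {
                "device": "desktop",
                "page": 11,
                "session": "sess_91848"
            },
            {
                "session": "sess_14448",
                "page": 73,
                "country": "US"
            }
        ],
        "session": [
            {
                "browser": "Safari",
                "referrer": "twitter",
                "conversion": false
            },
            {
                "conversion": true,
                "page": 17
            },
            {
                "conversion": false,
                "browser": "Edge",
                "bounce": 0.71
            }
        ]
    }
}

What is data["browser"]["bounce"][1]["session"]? "sess_16229"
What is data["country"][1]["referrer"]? "twitter"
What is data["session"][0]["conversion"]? False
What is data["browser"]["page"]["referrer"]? "email"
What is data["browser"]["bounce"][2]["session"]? "sess_91848"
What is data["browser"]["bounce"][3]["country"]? "US"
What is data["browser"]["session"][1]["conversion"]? True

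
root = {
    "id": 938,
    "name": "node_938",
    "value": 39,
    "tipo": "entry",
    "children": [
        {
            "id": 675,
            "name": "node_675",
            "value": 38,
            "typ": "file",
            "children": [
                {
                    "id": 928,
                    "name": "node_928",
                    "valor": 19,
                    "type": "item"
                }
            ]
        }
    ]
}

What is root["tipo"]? "entry"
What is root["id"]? 938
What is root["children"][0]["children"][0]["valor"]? 19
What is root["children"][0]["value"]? 38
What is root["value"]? 39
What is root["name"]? "node_938"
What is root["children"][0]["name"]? "node_675"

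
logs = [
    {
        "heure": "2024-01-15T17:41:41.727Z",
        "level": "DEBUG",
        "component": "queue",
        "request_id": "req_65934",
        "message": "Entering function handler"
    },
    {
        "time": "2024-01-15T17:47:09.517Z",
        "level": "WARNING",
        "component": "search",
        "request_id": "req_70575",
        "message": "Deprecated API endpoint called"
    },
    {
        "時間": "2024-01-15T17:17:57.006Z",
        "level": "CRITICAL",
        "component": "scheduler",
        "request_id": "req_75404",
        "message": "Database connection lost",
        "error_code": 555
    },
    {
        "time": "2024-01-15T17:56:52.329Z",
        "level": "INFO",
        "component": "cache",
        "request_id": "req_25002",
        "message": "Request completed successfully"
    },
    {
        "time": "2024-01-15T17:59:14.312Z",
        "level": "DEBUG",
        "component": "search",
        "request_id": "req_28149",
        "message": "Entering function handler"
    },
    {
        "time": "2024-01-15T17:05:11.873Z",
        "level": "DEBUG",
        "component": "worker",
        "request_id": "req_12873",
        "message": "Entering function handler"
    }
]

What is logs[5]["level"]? "DEBUG"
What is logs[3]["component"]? "cache"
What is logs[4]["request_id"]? "req_28149"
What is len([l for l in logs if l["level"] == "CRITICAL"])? 1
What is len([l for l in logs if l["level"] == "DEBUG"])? 3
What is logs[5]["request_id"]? "req_12873"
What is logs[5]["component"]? "worker"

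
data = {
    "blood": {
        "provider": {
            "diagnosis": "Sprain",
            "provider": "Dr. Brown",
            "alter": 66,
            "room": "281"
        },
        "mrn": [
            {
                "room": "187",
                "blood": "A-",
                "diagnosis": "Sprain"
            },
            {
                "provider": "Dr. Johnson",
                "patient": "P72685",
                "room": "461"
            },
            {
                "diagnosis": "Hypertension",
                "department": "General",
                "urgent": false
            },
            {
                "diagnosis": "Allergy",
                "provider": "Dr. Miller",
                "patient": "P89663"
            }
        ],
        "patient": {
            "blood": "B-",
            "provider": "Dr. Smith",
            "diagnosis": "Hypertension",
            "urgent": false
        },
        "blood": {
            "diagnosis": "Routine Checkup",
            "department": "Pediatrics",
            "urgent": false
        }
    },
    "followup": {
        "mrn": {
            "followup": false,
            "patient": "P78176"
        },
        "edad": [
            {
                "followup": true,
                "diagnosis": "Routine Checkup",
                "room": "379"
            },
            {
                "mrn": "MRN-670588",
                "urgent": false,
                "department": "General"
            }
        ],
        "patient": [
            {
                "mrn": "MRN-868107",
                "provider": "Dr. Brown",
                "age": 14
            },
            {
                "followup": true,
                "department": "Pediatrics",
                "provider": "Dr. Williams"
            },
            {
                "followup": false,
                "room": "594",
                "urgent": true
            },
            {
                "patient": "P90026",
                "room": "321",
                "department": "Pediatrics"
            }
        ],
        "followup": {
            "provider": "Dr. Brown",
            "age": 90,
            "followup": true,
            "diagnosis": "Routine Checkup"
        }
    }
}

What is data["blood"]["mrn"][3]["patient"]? "P89663"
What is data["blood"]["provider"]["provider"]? "Dr. Brown"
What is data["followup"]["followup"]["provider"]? "Dr. Brown"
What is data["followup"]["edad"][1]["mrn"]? "MRN-670588"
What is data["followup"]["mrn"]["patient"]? "P78176"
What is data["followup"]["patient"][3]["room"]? "321"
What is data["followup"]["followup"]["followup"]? True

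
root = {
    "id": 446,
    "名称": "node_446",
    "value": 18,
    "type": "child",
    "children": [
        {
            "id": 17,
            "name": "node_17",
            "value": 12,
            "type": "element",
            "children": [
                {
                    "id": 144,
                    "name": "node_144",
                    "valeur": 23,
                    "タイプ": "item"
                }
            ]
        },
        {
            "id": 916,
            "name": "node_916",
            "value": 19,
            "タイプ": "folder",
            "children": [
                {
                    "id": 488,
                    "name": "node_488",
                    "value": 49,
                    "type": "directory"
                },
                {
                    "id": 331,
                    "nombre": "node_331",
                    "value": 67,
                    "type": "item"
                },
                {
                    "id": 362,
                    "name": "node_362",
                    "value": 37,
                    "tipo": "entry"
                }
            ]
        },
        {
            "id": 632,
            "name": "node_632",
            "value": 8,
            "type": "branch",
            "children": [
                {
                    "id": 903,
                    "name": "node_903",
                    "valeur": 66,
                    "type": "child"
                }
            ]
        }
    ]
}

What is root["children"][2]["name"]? "node_632"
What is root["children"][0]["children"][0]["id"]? 144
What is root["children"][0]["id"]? 17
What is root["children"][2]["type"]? "branch"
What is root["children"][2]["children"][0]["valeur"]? 66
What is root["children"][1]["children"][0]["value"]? 49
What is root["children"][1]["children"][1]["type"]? "item"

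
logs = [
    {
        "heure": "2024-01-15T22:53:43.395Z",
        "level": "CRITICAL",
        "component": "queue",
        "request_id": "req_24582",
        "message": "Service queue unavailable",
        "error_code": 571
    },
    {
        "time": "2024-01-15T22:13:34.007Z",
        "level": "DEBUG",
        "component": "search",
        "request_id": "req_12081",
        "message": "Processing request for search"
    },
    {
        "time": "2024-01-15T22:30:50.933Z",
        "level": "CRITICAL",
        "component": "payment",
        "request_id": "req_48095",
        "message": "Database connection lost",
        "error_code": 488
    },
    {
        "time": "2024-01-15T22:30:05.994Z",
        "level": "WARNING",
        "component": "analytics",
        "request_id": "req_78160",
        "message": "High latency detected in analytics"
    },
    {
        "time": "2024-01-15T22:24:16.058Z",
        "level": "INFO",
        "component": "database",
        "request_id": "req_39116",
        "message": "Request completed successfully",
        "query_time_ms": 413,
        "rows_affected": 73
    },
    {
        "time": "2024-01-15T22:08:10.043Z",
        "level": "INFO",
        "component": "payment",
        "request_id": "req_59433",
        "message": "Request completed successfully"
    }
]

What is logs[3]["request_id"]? "req_78160"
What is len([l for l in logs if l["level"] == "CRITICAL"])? 2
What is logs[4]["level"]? "INFO"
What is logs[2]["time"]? "2024-01-15T22:30:50.933Z"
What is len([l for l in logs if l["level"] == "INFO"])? 2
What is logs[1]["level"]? "DEBUG"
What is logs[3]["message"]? "High latency detected in analytics"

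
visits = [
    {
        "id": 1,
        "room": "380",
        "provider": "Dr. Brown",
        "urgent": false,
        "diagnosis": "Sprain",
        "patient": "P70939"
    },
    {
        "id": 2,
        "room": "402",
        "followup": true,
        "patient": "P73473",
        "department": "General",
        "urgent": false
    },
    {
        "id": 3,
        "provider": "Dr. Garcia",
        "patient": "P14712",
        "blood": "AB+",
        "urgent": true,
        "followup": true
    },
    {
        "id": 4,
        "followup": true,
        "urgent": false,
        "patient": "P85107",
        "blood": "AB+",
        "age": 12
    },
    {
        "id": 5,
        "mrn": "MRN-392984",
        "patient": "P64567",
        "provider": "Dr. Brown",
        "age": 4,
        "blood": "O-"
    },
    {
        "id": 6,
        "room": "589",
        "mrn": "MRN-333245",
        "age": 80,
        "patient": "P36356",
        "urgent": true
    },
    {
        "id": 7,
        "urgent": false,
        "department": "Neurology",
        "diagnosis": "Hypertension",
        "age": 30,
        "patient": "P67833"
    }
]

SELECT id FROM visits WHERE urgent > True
[]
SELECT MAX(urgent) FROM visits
True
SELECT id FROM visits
[1, 2, 3, 4, 5, 6, 7]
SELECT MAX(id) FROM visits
7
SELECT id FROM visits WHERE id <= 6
[1, 2, 3, 4, 5, 6]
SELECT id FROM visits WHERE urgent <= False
[1, 2, 4, 7]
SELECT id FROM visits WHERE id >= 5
[5, 6, 7]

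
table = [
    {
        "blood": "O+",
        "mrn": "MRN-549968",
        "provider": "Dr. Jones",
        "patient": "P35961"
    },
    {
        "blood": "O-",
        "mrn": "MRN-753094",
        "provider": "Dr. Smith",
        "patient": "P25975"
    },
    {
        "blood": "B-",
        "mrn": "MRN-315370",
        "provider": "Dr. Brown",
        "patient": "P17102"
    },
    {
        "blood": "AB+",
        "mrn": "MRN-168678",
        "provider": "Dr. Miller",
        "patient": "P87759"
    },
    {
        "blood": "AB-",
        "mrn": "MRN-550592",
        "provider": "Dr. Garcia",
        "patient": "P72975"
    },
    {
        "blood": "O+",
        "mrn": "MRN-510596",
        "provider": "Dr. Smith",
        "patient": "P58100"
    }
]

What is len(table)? 6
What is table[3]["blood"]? "AB+"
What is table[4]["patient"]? "P72975"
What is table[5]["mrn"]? "MRN-510596"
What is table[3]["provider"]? "Dr. Miller"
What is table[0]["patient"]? "P35961"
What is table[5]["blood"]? "O+"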